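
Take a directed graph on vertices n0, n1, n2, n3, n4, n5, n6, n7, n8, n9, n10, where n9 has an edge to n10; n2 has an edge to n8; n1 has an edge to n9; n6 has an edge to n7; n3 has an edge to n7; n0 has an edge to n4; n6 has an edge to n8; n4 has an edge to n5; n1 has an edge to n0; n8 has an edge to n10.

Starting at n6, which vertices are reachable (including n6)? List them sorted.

Start at n6.
Its neighbours: n7, n8.
Then their neighbours: n10.
Nothing further is reachable.

n6, n7, n8, n10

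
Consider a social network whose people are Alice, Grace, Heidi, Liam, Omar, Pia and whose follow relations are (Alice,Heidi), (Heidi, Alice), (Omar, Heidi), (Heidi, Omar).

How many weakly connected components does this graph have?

4

From Alice: component {Alice, Heidi, Omar}.
From Grace: component {Grace}.
From Liam: component {Liam}.
From Pia: component {Pia}.
That's 4 components.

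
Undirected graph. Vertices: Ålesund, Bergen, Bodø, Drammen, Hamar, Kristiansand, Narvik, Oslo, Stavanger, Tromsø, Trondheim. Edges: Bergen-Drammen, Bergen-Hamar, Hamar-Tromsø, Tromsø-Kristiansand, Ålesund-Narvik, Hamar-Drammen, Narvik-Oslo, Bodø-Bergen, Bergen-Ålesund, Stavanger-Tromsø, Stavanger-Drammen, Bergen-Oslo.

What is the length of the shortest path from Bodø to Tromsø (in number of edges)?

Distance 0: Bodø.
Distance 1: Bergen.
Distance 2: Ålesund, Drammen, Hamar, Oslo.
Distance 3: Narvik, Stavanger, Tromsø — contains Tromsø.

3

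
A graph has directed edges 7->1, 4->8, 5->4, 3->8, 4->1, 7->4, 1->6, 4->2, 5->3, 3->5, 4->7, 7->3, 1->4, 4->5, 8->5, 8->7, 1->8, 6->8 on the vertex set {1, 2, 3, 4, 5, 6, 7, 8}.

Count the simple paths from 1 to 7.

1→4→5→3→8→7
1→4→7
1→4→8→7
1→6→8→5→4→7
1→6→8→7
1→8→5→4→7
1→8→7

7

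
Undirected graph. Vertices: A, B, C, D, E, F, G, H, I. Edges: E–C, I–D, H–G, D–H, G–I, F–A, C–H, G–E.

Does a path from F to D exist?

No

Explore from F.
Distance 1: reach A.
The search is exhausted without reaching D; it lies in a different component.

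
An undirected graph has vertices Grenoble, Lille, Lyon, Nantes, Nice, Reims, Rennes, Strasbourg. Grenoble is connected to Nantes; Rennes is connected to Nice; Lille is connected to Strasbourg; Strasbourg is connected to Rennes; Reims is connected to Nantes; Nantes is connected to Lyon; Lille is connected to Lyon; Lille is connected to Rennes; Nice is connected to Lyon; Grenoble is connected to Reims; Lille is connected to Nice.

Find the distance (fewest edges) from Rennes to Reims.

Distance 0: Rennes.
Distance 1: Lille, Nice, Strasbourg.
Distance 2: Lyon.
Distance 3: Nantes.
Distance 4: Grenoble, Reims — contains Reims.

4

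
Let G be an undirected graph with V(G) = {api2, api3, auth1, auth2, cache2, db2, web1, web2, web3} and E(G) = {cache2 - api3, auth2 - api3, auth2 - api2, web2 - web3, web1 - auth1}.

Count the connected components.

4

From api2: component {api2, api3, auth2, cache2}.
From auth1: component {auth1, web1}.
From db2: component {db2}.
From web2: component {web2, web3}.
That's 4 components.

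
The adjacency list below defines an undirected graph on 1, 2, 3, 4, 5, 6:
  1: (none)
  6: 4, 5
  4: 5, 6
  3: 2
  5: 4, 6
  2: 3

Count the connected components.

3

From 1: component {1}.
From 2: component {2, 3}.
From 4: component {4, 5, 6}.
That's 3 components.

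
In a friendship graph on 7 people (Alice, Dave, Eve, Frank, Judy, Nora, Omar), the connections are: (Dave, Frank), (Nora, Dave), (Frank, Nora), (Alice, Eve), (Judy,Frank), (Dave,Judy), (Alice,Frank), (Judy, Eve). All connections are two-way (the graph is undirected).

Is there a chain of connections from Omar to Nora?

Omar has no edges, so nothing is reachable from it.

No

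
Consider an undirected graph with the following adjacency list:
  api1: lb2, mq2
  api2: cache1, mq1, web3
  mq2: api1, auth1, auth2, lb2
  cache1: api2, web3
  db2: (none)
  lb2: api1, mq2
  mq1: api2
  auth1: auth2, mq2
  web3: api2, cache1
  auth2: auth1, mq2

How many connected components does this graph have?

3

From api1: component {api1, auth1, auth2, lb2, mq2}.
From api2: component {api2, cache1, mq1, web3}.
From db2: component {db2}.
That's 3 components.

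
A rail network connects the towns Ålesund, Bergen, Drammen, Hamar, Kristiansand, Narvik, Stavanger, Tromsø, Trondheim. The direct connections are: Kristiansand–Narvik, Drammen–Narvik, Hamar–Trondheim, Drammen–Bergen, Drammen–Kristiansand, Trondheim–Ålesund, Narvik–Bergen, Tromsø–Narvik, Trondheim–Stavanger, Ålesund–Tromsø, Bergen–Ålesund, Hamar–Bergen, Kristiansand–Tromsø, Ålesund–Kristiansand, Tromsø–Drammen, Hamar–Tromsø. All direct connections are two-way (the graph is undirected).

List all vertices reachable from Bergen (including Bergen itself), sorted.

Start at Bergen.
Its neighbours: Ålesund, Drammen, Hamar, Narvik.
Then their neighbours: Kristiansand, Tromsø, Trondheim.
Then next layer: Stavanger.
Every vertex is now reached.

Ålesund, Bergen, Drammen, Hamar, Kristiansand, Narvik, Stavanger, Tromsø, Trondheim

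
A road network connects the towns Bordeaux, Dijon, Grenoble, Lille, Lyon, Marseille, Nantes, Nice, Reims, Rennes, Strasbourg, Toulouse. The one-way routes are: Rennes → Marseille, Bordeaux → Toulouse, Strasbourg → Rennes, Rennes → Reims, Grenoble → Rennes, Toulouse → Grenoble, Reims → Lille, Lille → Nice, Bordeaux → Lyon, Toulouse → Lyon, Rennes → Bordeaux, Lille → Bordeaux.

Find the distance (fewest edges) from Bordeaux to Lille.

Distance 0: Bordeaux.
Distance 1: Lyon, Toulouse.
Distance 2: Grenoble.
Distance 3: Rennes.
Distance 4: Marseille, Reims.
Distance 5: Lille — contains Lille.

5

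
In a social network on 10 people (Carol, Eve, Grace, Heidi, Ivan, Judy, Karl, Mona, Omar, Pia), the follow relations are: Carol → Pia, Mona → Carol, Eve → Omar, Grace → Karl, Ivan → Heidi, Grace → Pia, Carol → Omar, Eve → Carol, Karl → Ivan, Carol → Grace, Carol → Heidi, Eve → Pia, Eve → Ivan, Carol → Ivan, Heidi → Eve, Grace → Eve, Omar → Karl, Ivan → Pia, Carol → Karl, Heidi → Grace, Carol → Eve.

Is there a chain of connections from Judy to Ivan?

Judy has no outgoing edges, so nothing is reachable from it.

No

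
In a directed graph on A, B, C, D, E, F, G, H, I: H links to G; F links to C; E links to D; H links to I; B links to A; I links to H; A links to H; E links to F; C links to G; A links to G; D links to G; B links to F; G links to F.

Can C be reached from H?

Yes

Explore from H.
Distance 1: reach G, I.
Distance 2: reach F.
Distance 3: reach C.
Found C.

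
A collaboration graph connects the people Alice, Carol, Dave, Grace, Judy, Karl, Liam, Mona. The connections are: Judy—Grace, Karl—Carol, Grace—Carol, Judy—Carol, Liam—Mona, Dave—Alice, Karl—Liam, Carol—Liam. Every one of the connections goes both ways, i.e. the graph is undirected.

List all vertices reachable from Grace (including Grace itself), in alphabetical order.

Carol, Grace, Judy, Karl, Liam, Mona

Start at Grace.
Its neighbours: Carol, Judy.
Then their neighbours: Karl, Liam.
Then next layer: Mona.
Nothing further is reachable.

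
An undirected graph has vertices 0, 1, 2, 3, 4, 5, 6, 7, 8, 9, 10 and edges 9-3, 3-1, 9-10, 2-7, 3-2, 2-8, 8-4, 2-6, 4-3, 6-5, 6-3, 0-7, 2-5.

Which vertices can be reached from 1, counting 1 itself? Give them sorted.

0, 1, 2, 3, 4, 5, 6, 7, 8, 9, 10

Start at 1.
Its neighbours: 3.
Then their neighbours: 2, 4, 6, 9.
Then next layer: 5, 7, 8, 10.
Then next layer: 0.
Every vertex is now reached.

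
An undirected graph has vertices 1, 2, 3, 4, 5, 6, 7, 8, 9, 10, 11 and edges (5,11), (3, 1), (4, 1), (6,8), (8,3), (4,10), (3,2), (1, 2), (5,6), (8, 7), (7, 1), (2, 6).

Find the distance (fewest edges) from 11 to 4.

Distance 0: 11.
Distance 1: 5.
Distance 2: 6.
Distance 3: 2, 8.
Distance 4: 1, 3, 7.
Distance 5: 4 — contains 4.

5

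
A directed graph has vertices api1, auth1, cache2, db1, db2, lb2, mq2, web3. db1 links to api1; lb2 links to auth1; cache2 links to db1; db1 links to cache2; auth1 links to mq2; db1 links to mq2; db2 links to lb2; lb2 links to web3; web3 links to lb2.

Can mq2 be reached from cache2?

Explore from cache2.
Distance 1: reach db1.
Distance 2: reach api1, mq2.
Found mq2.

Yes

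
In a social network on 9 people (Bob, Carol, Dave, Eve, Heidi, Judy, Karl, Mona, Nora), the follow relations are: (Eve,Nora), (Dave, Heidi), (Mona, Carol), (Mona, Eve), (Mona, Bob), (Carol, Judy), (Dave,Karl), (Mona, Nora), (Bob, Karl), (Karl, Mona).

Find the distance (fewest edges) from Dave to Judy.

Distance 0: Dave.
Distance 1: Heidi, Karl.
Distance 2: Mona.
Distance 3: Bob, Carol, Eve, Nora.
Distance 4: Judy — contains Judy.

4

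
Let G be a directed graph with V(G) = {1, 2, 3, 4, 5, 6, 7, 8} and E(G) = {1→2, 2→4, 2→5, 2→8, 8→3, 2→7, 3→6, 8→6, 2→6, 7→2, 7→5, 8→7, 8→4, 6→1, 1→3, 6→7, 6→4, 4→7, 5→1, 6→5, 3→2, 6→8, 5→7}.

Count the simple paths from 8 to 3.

15

8→3
8→4→7→2→5→1→3
8→4→7→2→6→1→3
8→4→7→2→6→5→1→3
8→4→7→5→1→3
8→6→1→3
8→6→4→7→2→5→1→3
8→6→4→7→5→1→3
8→6→5→1→3
8→6→7→2→5→1→3
8→6→7→5→1→3
8→7→2→5→1→3
8→7→2→6→1→3
8→7→2→6→5→1→3
8→7→5→1→3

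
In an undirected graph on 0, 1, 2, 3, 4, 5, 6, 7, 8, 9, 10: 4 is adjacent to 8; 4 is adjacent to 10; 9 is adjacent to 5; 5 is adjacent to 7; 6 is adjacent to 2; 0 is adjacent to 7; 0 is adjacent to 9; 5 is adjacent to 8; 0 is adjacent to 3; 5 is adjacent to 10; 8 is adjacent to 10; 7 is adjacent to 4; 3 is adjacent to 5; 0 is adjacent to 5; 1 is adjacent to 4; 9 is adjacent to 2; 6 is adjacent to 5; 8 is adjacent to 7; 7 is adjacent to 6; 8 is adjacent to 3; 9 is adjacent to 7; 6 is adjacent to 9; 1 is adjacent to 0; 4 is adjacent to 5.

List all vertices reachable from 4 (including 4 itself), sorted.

Start at 4.
Its neighbours: 1, 5, 7, 8, 10.
Then their neighbours: 0, 3, 6, 9.
Then next layer: 2.
Every vertex is now reached.

0, 1, 2, 3, 4, 5, 6, 7, 8, 9, 10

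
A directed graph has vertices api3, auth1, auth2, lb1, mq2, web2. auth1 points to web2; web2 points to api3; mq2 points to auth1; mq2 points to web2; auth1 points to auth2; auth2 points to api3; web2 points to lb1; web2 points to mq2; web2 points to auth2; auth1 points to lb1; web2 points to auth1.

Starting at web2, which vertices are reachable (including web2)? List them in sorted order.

Start at web2.
Its neighbours: api3, auth1, auth2, lb1, mq2.
Every vertex is now reached.

api3, auth1, auth2, lb1, mq2, web2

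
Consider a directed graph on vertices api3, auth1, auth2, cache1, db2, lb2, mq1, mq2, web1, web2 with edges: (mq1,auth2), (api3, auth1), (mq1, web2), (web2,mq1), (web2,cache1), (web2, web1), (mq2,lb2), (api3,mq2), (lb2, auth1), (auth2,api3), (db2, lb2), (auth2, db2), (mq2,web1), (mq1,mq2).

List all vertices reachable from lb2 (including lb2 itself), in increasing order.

Start at lb2.
Its neighbours: auth1.
Nothing further is reachable.

auth1, lb2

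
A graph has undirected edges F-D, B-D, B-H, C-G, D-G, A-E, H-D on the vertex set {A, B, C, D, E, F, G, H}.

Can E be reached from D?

Explore from D.
Distance 1: reach B, F, G, H.
Distance 2: reach C.
The search is exhausted without reaching E; it lies in a different component.

No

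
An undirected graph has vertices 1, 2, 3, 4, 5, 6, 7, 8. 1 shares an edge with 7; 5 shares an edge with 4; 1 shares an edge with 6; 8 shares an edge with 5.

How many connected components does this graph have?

From 1: component {1, 6, 7}.
From 2: component {2}.
From 3: component {3}.
From 4: component {4, 5, 8}.
That's 4 components.

4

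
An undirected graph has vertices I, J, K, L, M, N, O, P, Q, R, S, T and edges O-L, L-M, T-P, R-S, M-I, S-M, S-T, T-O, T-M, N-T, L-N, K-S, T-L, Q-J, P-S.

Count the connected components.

2

From I: component {I, K, L, M, N, O, P, R, S, T}.
From J: component {J, Q}.
That's 2 components.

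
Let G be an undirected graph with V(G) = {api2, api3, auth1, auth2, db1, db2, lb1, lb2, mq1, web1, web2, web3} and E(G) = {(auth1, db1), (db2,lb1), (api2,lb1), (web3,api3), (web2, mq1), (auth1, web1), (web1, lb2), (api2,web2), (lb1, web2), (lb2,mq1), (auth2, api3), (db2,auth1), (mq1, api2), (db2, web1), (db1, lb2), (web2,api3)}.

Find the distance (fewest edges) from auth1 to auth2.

Distance 0: auth1.
Distance 1: db1, db2, web1.
Distance 2: lb1, lb2.
Distance 3: api2, mq1, web2.
Distance 4: api3.
Distance 5: auth2, web3 — contains auth2.

5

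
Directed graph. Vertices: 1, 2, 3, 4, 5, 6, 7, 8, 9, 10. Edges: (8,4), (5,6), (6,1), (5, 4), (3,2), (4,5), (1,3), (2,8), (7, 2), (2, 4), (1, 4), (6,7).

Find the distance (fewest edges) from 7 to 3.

Distance 0: 7.
Distance 1: 2.
Distance 2: 4, 8.
Distance 3: 5.
Distance 4: 6.
Distance 5: 1.
Distance 6: 3 — contains 3.

6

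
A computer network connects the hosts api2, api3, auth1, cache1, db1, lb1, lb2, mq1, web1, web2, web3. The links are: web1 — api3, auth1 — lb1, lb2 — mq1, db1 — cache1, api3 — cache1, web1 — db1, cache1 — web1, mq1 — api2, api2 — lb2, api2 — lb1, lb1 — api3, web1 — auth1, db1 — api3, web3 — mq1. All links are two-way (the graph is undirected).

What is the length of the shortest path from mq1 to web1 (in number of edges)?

4

Distance 0: mq1.
Distance 1: api2, lb2, web3.
Distance 2: lb1.
Distance 3: api3, auth1.
Distance 4: cache1, db1, web1 — contains web1.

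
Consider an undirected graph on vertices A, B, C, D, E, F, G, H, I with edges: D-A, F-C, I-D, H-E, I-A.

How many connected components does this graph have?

From A: component {A, D, I}.
From B: component {B}.
From C: component {C, F}.
From E: component {E, H}.
From G: component {G}.
That's 5 components.

5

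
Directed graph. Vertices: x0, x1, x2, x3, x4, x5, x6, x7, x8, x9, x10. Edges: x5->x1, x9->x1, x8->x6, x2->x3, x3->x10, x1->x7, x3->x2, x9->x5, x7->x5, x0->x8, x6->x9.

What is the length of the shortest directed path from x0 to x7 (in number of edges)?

Distance 0: x0.
Distance 1: x8.
Distance 2: x6.
Distance 3: x9.
Distance 4: x1, x5.
Distance 5: x7 — contains x7.

5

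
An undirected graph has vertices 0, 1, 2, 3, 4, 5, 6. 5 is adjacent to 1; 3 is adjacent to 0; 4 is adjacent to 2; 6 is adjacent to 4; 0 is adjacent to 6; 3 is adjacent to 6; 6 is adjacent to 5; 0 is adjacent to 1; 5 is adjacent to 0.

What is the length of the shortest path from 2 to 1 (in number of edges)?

4

Distance 0: 2.
Distance 1: 4.
Distance 2: 6.
Distance 3: 0, 3, 5.
Distance 4: 1 — contains 1.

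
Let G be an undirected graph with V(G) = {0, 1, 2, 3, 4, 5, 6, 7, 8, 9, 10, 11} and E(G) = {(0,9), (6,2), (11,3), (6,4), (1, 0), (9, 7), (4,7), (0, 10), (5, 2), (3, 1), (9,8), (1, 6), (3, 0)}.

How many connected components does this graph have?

From 0: component {0, 1, 2, 3, 4, 5, 6, 7, 8, 9, 10, 11}.
That's 1 component.

1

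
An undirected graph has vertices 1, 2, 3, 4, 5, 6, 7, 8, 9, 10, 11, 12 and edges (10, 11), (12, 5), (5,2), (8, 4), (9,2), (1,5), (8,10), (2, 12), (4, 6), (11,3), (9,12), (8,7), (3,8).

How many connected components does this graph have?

2

From 1: component {1, 2, 5, 9, 12}.
From 3: component {3, 4, 6, 7, 8, 10, 11}.
That's 2 components.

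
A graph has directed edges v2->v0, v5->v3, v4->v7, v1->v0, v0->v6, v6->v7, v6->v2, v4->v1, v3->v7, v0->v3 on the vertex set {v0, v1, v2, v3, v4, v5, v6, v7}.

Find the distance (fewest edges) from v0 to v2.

Distance 0: v0.
Distance 1: v3, v6.
Distance 2: v2, v7 — contains v2.

2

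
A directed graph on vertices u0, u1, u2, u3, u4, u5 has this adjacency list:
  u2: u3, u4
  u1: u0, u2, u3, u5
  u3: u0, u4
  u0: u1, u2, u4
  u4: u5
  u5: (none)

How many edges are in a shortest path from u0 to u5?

Distance 0: u0.
Distance 1: u1, u2, u4.
Distance 2: u3, u5 — contains u5.

2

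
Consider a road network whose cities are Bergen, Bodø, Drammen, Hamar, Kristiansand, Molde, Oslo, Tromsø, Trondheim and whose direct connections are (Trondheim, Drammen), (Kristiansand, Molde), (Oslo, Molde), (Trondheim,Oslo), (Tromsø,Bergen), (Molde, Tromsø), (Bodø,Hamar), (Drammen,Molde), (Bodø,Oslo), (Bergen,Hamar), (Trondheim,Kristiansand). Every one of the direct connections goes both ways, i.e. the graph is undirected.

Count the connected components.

From Bergen: component {Bergen, Bodø, Drammen, Hamar, Kristiansand, Molde, Oslo, Tromsø, Trondheim}.
That's 1 component.

1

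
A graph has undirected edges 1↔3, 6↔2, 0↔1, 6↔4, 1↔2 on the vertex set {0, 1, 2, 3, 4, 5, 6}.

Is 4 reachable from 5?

No

5 has no edges, so nothing is reachable from it.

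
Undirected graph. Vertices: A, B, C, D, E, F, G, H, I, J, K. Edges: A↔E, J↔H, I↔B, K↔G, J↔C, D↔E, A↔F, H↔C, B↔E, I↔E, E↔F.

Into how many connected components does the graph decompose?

From A: component {A, B, D, E, F, I}.
From C: component {C, H, J}.
From G: component {G, K}.
That's 3 components.

3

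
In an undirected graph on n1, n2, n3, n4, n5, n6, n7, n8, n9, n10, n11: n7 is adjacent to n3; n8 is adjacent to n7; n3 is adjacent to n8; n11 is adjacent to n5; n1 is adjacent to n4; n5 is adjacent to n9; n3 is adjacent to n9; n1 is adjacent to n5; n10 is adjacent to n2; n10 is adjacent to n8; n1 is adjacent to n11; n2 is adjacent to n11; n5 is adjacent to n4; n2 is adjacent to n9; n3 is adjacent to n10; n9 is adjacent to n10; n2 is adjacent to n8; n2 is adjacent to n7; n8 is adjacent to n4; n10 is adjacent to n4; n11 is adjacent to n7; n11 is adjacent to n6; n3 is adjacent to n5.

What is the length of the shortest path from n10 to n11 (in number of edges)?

2

Distance 0: n10.
Distance 1: n2, n3, n4, n8, n9.
Distance 2: n1, n5, n7, n11 — contains n11.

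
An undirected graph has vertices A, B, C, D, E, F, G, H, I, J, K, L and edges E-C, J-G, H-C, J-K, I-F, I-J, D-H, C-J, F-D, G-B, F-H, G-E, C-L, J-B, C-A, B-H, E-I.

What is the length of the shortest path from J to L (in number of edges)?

Distance 0: J.
Distance 1: B, C, G, I, K.
Distance 2: A, E, F, H, L — contains L.

2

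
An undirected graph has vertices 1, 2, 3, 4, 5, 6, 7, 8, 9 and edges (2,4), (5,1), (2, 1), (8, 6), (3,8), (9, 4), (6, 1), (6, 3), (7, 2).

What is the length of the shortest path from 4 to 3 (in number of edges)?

4

Distance 0: 4.
Distance 1: 2, 9.
Distance 2: 1, 7.
Distance 3: 5, 6.
Distance 4: 3, 8 — contains 3.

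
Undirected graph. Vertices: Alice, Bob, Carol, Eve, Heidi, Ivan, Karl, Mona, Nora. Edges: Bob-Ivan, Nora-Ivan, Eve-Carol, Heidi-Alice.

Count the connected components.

From Alice: component {Alice, Heidi}.
From Bob: component {Bob, Ivan, Nora}.
From Carol: component {Carol, Eve}.
From Karl: component {Karl}.
From Mona: component {Mona}.
That's 5 components.

5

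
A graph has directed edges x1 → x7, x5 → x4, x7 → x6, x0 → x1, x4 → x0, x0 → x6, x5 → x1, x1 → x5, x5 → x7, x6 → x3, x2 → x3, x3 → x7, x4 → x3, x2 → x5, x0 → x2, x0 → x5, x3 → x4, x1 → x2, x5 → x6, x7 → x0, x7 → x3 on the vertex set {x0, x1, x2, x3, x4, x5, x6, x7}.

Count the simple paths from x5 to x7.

x5→x1→x2→x3→x7
x5→x1→x7
x5→x4→x0→x1→x2→x3→x7
x5→x4→x0→x1→x7
x5→x4→x0→x2→x3→x7
x5→x4→x0→x6→x3→x7
x5→x4→x3→x7
x5→x6→x3→x4→x0→x1→x7
x5→x6→x3→x7
x5→x7

10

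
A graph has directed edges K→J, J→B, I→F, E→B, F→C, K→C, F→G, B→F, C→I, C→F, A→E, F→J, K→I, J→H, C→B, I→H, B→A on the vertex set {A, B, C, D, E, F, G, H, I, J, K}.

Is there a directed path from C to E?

Yes

Explore from C.
Distance 1: reach B, F, I.
Distance 2: reach A, G, H, J.
Distance 3: reach E.
Found E.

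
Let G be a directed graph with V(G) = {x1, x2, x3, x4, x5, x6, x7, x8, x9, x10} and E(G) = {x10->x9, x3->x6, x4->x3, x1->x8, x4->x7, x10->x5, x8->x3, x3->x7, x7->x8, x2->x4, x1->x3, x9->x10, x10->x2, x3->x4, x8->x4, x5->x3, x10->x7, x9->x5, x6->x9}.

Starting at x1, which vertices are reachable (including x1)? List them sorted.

Start at x1.
Its neighbours: x3, x8.
Then their neighbours: x4, x6, x7.
Then next layer: x9.
Then next layer: x5, x10.
Then next layer: x2.
Every vertex is now reached.

x1, x2, x3, x4, x5, x6, x7, x8, x9, x10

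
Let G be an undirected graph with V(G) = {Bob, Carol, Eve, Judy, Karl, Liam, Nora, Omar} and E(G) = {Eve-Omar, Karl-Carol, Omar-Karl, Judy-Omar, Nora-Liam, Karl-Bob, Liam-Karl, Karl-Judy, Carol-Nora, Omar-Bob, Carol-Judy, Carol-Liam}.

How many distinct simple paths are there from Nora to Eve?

Nora–Carol–Judy–Karl–Bob–Omar–Eve
Nora–Carol–Judy–Karl–Omar–Eve
Nora–Carol–Judy–Omar–Eve
Nora–Carol–Karl–Bob–Omar–Eve
Nora–Carol–Karl–Judy–Omar–Eve
Nora–Carol–Karl–Omar–Eve
Nora–Carol–Liam–Karl–Bob–Omar–Eve
Nora–Carol–Liam–Karl–Judy–Omar–Eve
... and 11 more.

19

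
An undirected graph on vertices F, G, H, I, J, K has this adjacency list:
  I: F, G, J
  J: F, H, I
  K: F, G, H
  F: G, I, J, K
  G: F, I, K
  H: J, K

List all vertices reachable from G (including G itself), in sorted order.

Start at G.
Its neighbours: F, I, K.
Then their neighbours: H, J.
Every vertex is now reached.

F, G, H, I, J, K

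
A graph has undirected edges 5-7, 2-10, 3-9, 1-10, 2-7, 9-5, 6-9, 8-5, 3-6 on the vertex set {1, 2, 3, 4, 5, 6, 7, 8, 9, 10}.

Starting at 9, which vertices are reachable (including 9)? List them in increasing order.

1, 2, 3, 5, 6, 7, 8, 9, 10

Start at 9.
Its neighbours: 3, 5, 6.
Then their neighbours: 7, 8.
Then next layer: 2.
Then next layer: 10.
Then next layer: 1.
Nothing further is reachable.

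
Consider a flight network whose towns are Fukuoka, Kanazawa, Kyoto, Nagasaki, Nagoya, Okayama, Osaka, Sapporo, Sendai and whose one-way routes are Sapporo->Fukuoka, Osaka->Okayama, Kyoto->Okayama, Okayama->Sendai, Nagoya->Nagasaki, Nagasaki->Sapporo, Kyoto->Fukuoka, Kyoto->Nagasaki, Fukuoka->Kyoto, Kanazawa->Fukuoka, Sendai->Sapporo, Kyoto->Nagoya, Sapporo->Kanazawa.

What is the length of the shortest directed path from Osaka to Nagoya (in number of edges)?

6

Distance 0: Osaka.
Distance 1: Okayama.
Distance 2: Sendai.
Distance 3: Sapporo.
Distance 4: Fukuoka, Kanazawa.
Distance 5: Kyoto.
Distance 6: Nagasaki, Nagoya — contains Nagoya.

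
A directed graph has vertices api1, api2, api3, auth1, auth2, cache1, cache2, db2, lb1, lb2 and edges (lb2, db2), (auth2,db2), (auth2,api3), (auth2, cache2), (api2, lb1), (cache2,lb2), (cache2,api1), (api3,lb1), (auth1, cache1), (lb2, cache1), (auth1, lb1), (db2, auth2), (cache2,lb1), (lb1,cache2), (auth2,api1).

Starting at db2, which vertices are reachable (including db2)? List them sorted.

api1, api3, auth2, cache1, cache2, db2, lb1, lb2

Start at db2.
Its neighbours: auth2.
Then their neighbours: api1, api3, cache2.
Then next layer: lb1, lb2.
Then next layer: cache1.
Nothing further is reachable.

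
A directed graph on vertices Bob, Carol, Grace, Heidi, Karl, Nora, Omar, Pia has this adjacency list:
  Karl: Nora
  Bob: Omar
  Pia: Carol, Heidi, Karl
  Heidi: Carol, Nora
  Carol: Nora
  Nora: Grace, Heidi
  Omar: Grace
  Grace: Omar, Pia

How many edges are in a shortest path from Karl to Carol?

3

Distance 0: Karl.
Distance 1: Nora.
Distance 2: Grace, Heidi.
Distance 3: Carol, Omar, Pia — contains Carol.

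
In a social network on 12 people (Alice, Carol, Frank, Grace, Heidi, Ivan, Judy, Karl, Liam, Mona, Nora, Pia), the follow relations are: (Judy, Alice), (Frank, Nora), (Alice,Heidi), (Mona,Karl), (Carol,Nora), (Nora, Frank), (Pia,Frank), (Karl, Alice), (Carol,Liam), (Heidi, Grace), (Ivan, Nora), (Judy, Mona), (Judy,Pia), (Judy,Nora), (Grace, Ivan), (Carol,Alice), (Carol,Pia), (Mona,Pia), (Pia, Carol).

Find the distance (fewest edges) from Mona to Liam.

Distance 0: Mona.
Distance 1: Karl, Pia.
Distance 2: Alice, Carol, Frank.
Distance 3: Heidi, Liam, Nora — contains Liam.

3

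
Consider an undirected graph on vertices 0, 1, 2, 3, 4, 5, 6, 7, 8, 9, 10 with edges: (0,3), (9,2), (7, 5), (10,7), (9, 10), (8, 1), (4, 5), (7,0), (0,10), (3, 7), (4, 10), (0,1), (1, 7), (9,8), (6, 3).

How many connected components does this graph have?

1

From 0: component {0, 1, 2, 3, 4, 5, 6, 7, 8, 9, 10}.
That's 1 component.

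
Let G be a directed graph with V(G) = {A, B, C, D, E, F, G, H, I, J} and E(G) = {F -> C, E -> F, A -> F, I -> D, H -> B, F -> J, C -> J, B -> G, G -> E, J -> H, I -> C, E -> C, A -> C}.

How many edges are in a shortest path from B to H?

Distance 0: B.
Distance 1: G.
Distance 2: E.
Distance 3: C, F.
Distance 4: J.
Distance 5: H — contains H.

5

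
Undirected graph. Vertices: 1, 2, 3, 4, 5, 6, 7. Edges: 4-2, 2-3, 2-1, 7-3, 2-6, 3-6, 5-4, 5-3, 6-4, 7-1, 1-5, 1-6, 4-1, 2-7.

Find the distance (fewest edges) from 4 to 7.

2

Distance 0: 4.
Distance 1: 1, 2, 5, 6.
Distance 2: 3, 7 — contains 7.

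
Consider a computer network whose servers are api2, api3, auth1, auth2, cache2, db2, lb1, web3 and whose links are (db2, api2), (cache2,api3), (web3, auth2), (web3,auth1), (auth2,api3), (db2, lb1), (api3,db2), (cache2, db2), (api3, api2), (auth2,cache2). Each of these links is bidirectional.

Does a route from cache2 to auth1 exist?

Explore from cache2.
Distance 1: reach api3, auth2, db2.
Distance 2: reach api2, lb1, web3.
Distance 3: reach auth1.
Found auth1.

Yes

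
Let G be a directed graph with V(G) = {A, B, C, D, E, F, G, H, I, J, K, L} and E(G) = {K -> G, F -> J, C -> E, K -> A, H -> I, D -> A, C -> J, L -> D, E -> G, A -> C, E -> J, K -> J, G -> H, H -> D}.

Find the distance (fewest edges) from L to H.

6

Distance 0: L.
Distance 1: D.
Distance 2: A.
Distance 3: C.
Distance 4: E, J.
Distance 5: G.
Distance 6: H — contains H.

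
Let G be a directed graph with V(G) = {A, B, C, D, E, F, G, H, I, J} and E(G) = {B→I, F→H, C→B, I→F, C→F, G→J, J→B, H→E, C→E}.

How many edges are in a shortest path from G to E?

Distance 0: G.
Distance 1: J.
Distance 2: B.
Distance 3: I.
Distance 4: F.
Distance 5: H.
Distance 6: E — contains E.

6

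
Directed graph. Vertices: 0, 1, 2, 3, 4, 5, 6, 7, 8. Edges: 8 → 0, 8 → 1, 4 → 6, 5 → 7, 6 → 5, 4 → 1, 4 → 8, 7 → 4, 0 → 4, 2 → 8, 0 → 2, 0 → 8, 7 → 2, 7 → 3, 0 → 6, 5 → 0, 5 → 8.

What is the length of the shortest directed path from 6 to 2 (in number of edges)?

Distance 0: 6.
Distance 1: 5.
Distance 2: 0, 7, 8.
Distance 3: 1, 2, 3, 4 — contains 2.

3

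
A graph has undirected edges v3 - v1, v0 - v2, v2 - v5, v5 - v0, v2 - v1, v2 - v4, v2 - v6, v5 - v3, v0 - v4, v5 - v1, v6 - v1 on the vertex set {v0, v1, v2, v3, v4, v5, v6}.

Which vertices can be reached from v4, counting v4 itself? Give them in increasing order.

v0, v1, v2, v3, v4, v5, v6

Start at v4.
Its neighbours: v0, v2.
Then their neighbours: v1, v5, v6.
Then next layer: v3.
Every vertex is now reached.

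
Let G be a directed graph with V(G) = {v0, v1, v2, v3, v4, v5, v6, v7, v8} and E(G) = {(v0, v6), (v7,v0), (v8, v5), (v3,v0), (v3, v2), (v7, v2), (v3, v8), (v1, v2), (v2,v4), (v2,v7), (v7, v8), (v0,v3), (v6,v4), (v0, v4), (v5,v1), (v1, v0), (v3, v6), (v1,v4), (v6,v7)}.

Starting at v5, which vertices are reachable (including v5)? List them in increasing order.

v0, v1, v2, v3, v4, v5, v6, v7, v8

Start at v5.
Its neighbours: v1.
Then their neighbours: v0, v2, v4.
Then next layer: v3, v6, v7.
Then next layer: v8.
Every vertex is now reached.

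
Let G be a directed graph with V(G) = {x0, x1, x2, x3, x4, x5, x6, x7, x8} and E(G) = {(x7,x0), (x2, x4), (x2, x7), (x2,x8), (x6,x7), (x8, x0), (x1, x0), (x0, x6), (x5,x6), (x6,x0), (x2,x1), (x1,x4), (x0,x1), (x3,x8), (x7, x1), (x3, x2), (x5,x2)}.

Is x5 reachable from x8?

No

Explore from x8.
Distance 1: reach x0.
Distance 2: reach x1, x6.
Distance 3: reach x4, x7.
The search from x8 is exhausted; no directed path reaches x5.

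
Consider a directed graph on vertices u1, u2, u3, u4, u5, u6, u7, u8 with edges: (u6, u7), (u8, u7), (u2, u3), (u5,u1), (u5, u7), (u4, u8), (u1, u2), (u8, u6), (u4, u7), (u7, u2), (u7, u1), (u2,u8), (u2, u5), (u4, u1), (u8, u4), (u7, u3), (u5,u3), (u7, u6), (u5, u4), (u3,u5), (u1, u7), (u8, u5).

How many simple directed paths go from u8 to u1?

23

u8→u4→u1
u8→u4→u7→u1
u8→u4→u7→u2→u3→u5→u1
u8→u4→u7→u2→u5→u1
u8→u4→u7→u3→u5→u1
u8→u5→u1
u8→u5→u4→u1
u8→u5→u4→u7→u1
... and 15 more.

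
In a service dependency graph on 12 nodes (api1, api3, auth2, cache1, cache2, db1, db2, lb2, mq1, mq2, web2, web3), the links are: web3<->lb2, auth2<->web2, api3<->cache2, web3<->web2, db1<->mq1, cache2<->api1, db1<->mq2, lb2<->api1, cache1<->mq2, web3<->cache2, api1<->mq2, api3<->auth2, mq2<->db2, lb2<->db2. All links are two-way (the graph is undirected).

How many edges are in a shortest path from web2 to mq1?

Distance 0: web2.
Distance 1: auth2, web3.
Distance 2: api3, cache2, lb2.
Distance 3: api1, db2.
Distance 4: mq2.
Distance 5: cache1, db1.
Distance 6: mq1 — contains mq1.

6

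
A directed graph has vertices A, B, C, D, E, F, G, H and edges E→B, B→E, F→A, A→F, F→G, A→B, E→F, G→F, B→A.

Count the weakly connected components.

4

From A: component {A, B, E, F, G}.
From C: component {C}.
From D: component {D}.
From H: component {H}.
That's 4 components.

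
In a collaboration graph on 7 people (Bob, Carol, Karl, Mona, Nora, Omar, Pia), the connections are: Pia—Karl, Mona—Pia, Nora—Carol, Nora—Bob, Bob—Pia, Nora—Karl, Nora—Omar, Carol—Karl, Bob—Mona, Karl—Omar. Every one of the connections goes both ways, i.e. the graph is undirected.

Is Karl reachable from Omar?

Yes

Explore from Omar.
Distance 1: reach Karl, Nora.
Found Karl.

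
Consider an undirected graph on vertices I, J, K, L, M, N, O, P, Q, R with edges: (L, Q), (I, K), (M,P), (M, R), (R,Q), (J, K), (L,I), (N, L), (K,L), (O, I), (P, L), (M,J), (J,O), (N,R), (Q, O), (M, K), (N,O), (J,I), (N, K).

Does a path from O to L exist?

Explore from O.
Distance 1: reach I, J, N, Q.
Distance 2: reach K, L, M, R.
Found L.

Yes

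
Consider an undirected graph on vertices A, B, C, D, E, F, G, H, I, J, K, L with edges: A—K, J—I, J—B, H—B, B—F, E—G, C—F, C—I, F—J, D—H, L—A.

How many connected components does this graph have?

3

From A: component {A, K, L}.
From B: component {B, C, D, F, H, I, J}.
From E: component {E, G}.
That's 3 components.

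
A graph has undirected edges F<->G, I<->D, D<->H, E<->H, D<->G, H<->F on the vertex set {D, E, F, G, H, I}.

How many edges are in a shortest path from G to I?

2

Distance 0: G.
Distance 1: D, F.
Distance 2: H, I — contains I.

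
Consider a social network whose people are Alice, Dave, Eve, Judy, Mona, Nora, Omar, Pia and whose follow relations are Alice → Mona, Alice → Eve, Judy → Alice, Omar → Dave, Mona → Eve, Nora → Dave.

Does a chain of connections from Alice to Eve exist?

Explore from Alice.
Distance 1: reach Eve, Mona.
Found Eve.

Yes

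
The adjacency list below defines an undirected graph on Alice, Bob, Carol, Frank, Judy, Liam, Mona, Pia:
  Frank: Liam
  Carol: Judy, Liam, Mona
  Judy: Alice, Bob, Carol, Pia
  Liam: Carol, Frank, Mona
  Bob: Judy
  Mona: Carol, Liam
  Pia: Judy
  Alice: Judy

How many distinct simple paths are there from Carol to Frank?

Carol–Liam–Frank
Carol–Mona–Liam–Frank

2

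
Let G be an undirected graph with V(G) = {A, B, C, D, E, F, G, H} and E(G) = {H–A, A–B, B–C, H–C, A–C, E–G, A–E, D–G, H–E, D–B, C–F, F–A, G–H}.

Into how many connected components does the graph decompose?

From A: component {A, B, C, D, E, F, G, H}.
That's 1 component.

1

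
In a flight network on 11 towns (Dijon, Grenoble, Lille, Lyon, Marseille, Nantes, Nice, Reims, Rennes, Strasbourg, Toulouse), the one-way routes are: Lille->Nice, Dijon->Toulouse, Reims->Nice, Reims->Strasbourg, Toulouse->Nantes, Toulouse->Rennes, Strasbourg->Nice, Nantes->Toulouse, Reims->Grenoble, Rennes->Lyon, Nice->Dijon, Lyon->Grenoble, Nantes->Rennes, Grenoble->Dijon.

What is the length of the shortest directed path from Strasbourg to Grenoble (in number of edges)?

6

Distance 0: Strasbourg.
Distance 1: Nice.
Distance 2: Dijon.
Distance 3: Toulouse.
Distance 4: Nantes, Rennes.
Distance 5: Lyon.
Distance 6: Grenoble — contains Grenoble.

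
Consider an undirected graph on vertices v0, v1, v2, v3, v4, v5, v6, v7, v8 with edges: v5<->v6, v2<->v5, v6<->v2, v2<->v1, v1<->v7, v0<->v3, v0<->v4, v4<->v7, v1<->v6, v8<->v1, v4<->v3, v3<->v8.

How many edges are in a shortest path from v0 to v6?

4

Distance 0: v0.
Distance 1: v3, v4.
Distance 2: v7, v8.
Distance 3: v1.
Distance 4: v2, v6 — contains v6.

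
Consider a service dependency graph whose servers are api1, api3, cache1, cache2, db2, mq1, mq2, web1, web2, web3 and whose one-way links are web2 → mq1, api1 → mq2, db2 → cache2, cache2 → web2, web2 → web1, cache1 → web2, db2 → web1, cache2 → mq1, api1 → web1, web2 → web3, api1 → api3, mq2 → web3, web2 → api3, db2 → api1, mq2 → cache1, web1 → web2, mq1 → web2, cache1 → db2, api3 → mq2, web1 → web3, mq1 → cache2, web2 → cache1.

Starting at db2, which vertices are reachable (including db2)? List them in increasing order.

api1, api3, cache1, cache2, db2, mq1, mq2, web1, web2, web3

Start at db2.
Its neighbours: api1, cache2, web1.
Then their neighbours: api3, mq1, mq2, web2, web3.
Then next layer: cache1.
Every vertex is now reached.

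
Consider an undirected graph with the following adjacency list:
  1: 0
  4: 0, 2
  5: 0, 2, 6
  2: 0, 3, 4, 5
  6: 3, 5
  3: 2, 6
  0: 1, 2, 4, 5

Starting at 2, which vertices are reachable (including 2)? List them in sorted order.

Start at 2.
Its neighbours: 0, 3, 4, 5.
Then their neighbours: 1, 6.
Every vertex is now reached.

0, 1, 2, 3, 4, 5, 6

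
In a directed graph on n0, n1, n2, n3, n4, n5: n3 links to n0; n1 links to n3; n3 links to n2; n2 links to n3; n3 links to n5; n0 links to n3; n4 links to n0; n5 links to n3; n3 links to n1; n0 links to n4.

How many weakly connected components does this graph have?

1

From n0: component {n0, n1, n2, n3, n4, n5}.
That's 1 component.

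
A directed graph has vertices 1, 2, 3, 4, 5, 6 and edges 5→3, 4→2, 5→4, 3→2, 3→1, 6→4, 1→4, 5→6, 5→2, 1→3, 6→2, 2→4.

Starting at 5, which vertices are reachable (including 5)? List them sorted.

Start at 5.
Its neighbours: 2, 3, 4, 6.
Then their neighbours: 1.
Every vertex is now reached.

1, 2, 3, 4, 5, 6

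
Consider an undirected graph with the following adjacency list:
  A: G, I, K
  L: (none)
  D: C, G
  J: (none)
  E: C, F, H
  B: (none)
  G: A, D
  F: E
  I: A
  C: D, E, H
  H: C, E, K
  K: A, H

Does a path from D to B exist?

Explore from D.
Distance 1: reach C, G.
Distance 2: reach A, E, H.
Distance 3: reach F, I, K.
The search is exhausted without reaching B; it lies in a different component.

No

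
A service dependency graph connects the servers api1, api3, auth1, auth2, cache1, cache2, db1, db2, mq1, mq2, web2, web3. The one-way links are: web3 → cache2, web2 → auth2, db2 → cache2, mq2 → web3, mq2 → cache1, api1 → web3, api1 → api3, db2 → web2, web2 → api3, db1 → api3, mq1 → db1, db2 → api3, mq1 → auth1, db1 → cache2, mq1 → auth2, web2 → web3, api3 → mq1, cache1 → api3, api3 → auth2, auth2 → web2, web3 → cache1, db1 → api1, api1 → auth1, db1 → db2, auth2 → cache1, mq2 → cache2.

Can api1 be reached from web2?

Yes

Explore from web2.
Distance 1: reach api3, auth2, web3.
Distance 2: reach cache1, cache2, mq1.
Distance 3: reach auth1, db1.
Distance 4: reach api1, db2.
Found api1.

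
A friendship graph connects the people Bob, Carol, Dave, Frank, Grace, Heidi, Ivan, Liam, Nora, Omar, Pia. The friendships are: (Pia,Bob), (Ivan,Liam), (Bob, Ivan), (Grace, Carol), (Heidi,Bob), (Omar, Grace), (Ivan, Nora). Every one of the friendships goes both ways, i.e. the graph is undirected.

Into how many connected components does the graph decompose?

4

From Bob: component {Bob, Heidi, Ivan, Liam, Nora, Pia}.
From Carol: component {Carol, Grace, Omar}.
From Dave: component {Dave}.
From Frank: component {Frank}.
That's 4 components.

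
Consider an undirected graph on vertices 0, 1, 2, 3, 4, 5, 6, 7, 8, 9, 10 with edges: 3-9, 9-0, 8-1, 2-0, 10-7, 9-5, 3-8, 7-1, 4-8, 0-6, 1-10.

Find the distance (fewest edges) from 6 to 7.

Distance 0: 6.
Distance 1: 0.
Distance 2: 2, 9.
Distance 3: 3, 5.
Distance 4: 8.
Distance 5: 1, 4.
Distance 6: 7, 10 — contains 7.

6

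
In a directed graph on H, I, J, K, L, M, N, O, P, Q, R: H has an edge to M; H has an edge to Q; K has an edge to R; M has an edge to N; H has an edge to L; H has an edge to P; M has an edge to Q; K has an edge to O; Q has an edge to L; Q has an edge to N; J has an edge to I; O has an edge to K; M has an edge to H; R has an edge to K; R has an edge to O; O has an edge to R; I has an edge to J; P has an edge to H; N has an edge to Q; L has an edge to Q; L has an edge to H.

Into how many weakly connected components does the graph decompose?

3

From H: component {H, L, M, N, P, Q}.
From I: component {I, J}.
From K: component {K, O, R}.
That's 3 components.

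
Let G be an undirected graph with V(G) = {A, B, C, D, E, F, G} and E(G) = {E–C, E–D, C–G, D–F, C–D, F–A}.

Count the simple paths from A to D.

1

A–F–D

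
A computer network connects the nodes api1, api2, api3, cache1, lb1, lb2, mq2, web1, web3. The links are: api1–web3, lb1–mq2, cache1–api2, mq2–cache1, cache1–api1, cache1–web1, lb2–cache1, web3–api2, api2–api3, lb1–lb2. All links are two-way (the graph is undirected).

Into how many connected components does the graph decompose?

From api1: component {api1, api2, api3, cache1, lb1, lb2, mq2, web1, web3}.
That's 1 component.

1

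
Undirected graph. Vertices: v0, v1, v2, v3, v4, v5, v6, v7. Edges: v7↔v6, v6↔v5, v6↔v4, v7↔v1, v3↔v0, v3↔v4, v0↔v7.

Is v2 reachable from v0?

Explore from v0.
Distance 1: reach v3, v7.
Distance 2: reach v1, v4, v6.
Distance 3: reach v5.
The search is exhausted without reaching v2; it lies in a different component.

No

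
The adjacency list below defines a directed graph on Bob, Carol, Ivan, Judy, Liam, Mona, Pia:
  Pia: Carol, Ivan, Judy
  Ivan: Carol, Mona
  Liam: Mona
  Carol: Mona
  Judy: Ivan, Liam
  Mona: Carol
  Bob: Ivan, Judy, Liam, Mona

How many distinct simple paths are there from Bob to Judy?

Bob→Judy

1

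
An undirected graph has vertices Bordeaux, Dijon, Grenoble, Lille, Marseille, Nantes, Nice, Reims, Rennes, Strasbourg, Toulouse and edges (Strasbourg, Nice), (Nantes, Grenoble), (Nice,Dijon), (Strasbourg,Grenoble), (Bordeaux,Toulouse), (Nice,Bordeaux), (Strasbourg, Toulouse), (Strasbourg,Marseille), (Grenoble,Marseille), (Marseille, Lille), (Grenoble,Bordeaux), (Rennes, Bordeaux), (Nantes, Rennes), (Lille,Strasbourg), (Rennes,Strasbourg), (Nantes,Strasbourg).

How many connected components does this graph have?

2

From Bordeaux: component {Bordeaux, Dijon, Grenoble, Lille, Marseille, Nantes, Nice, Rennes, Strasbourg, Toulouse}.
From Reims: component {Reims}.
That's 2 components.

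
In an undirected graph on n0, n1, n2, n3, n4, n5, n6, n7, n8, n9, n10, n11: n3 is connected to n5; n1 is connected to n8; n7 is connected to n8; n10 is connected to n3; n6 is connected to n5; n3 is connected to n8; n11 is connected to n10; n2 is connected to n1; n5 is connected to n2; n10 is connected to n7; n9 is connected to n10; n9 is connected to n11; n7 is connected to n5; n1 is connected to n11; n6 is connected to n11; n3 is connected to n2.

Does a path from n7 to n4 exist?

Explore from n7.
Distance 1: reach n5, n8, n10.
Distance 2: reach n1, n2, n3, n6, n9, n11.
The search is exhausted without reaching n4; it lies in a different component.

No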